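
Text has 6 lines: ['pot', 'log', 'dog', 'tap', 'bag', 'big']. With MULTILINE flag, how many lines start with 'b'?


With MULTILINE flag, ^ matches the start of each line.
Lines: ['pot', 'log', 'dog', 'tap', 'bag', 'big']
Checking which lines start with 'b':
  Line 1: 'pot' -> no
  Line 2: 'log' -> no
  Line 3: 'dog' -> no
  Line 4: 'tap' -> no
  Line 5: 'bag' -> MATCH
  Line 6: 'big' -> MATCH
Matching lines: ['bag', 'big']
Count: 2

2


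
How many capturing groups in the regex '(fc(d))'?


To count capturing groups, count each '(' that starts a group.
Pattern: '(fc(d))'
Walking through the pattern:
  Position 0: '(' -> group #1
  Position 3: '(' -> group #2
Total capturing groups: 2

2


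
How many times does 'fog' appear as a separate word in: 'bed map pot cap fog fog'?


Scanning each word for exact match 'fog':
  Word 1: 'bed' -> no
  Word 2: 'map' -> no
  Word 3: 'pot' -> no
  Word 4: 'cap' -> no
  Word 5: 'fog' -> MATCH
  Word 6: 'fog' -> MATCH
Total matches: 2

2


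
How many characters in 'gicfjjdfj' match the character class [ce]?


Character class [ce] matches any of: {c, e}
Scanning string 'gicfjjdfj' character by character:
  pos 0: 'g' -> no
  pos 1: 'i' -> no
  pos 2: 'c' -> MATCH
  pos 3: 'f' -> no
  pos 4: 'j' -> no
  pos 5: 'j' -> no
  pos 6: 'd' -> no
  pos 7: 'f' -> no
  pos 8: 'j' -> no
Total matches: 1

1


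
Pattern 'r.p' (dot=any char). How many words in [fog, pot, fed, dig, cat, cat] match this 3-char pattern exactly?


Pattern 'r.p' means: starts with 'r', any single char, ends with 'p'.
Checking each word (must be exactly 3 chars):
  'fog' (len=3): no
  'pot' (len=3): no
  'fed' (len=3): no
  'dig' (len=3): no
  'cat' (len=3): no
  'cat' (len=3): no
Matching words: []
Total: 0

0


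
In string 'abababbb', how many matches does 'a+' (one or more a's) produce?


Pattern 'a+' matches one or more consecutive a's.
String: 'abababbb'
Scanning for runs of a:
  Match 1: 'a' (length 1)
  Match 2: 'a' (length 1)
  Match 3: 'a' (length 1)
Total matches: 3

3


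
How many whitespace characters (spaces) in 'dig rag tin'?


\s matches whitespace characters (spaces, tabs, etc.).
Text: 'dig rag tin'
This text has 3 words separated by spaces.
Number of spaces = number of words - 1 = 3 - 1 = 2

2


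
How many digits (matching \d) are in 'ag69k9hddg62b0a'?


\d matches any digit 0-9.
Scanning 'ag69k9hddg62b0a':
  pos 2: '6' -> DIGIT
  pos 3: '9' -> DIGIT
  pos 5: '9' -> DIGIT
  pos 10: '6' -> DIGIT
  pos 11: '2' -> DIGIT
  pos 13: '0' -> DIGIT
Digits found: ['6', '9', '9', '6', '2', '0']
Total: 6

6


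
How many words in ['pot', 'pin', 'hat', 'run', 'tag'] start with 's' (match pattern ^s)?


Pattern ^s anchors to start of word. Check which words begin with 's':
  'pot' -> no
  'pin' -> no
  'hat' -> no
  'run' -> no
  'tag' -> no
Matching words: []
Count: 0

0


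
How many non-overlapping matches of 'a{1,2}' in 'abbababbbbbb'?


Pattern 'a{1,2}' matches between 1 and 2 consecutive a's (greedy).
String: 'abbababbbbbb'
Finding runs of a's and applying greedy matching:
  Run at pos 0: 'a' (length 1)
  Run at pos 3: 'a' (length 1)
  Run at pos 5: 'a' (length 1)
Matches: ['a', 'a', 'a']
Count: 3

3


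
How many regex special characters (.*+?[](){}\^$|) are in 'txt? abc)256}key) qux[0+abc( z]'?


Regex special characters are: . * + ? [ ] ( ) { } \ ^ $ |
Scanning 'txt? abc)256}key) qux[0+abc( z]':
  pos 3: '?' -> SPECIAL
  pos 8: ')' -> SPECIAL
  pos 12: '}' -> SPECIAL
  pos 16: ')' -> SPECIAL
  pos 21: '[' -> SPECIAL
  pos 23: '+' -> SPECIAL
  pos 27: '(' -> SPECIAL
  pos 30: ']' -> SPECIAL
Special chars found: ['?', ')', '}', ')', '[', '+', '(', ']']
Total: 8

8


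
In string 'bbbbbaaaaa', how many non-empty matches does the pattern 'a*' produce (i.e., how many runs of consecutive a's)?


Pattern 'a*' matches zero or more a's. We want non-empty runs of consecutive a's.
String: 'bbbbbaaaaa'
Walking through the string to find runs of a's:
  Run 1: positions 5-9 -> 'aaaaa'
Non-empty runs found: ['aaaaa']
Count: 1

1


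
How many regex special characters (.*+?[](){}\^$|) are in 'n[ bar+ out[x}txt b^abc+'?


Regex special characters are: . * + ? [ ] ( ) { } \ ^ $ |
Scanning 'n[ bar+ out[x}txt b^abc+':
  pos 1: '[' -> SPECIAL
  pos 6: '+' -> SPECIAL
  pos 11: '[' -> SPECIAL
  pos 13: '}' -> SPECIAL
  pos 19: '^' -> SPECIAL
  pos 23: '+' -> SPECIAL
Special chars found: ['[', '+', '[', '}', '^', '+']
Total: 6

6


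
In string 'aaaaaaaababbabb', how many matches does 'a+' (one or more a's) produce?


Pattern 'a+' matches one or more consecutive a's.
String: 'aaaaaaaababbabb'
Scanning for runs of a:
  Match 1: 'aaaaaaaa' (length 8)
  Match 2: 'a' (length 1)
  Match 3: 'a' (length 1)
Total matches: 3

3


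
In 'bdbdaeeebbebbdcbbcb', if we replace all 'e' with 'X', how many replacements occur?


re.sub('e', 'X', text) replaces every occurrence of 'e' with 'X'.
Text: 'bdbdaeeebbebbdcbbcb'
Scanning for 'e':
  pos 5: 'e' -> replacement #1
  pos 6: 'e' -> replacement #2
  pos 7: 'e' -> replacement #3
  pos 10: 'e' -> replacement #4
Total replacements: 4

4


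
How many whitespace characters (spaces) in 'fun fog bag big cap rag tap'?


\s matches whitespace characters (spaces, tabs, etc.).
Text: 'fun fog bag big cap rag tap'
This text has 7 words separated by spaces.
Number of spaces = number of words - 1 = 7 - 1 = 6

6


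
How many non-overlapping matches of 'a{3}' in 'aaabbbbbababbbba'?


Pattern 'a{3}' matches exactly 3 consecutive a's (greedy, non-overlapping).
String: 'aaabbbbbababbbba'
Scanning for runs of a's:
  Run at pos 0: 'aaa' (length 3) -> 1 match(es)
  Run at pos 8: 'a' (length 1) -> 0 match(es)
  Run at pos 10: 'a' (length 1) -> 0 match(es)
  Run at pos 15: 'a' (length 1) -> 0 match(es)
Matches found: ['aaa']
Total: 1

1


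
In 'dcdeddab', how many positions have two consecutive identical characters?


Looking for consecutive identical characters in 'dcdeddab':
  pos 0-1: 'd' vs 'c' -> different
  pos 1-2: 'c' vs 'd' -> different
  pos 2-3: 'd' vs 'e' -> different
  pos 3-4: 'e' vs 'd' -> different
  pos 4-5: 'd' vs 'd' -> MATCH ('dd')
  pos 5-6: 'd' vs 'a' -> different
  pos 6-7: 'a' vs 'b' -> different
Consecutive identical pairs: ['dd']
Count: 1

1


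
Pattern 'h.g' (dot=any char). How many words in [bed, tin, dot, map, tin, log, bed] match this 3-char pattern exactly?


Pattern 'h.g' means: starts with 'h', any single char, ends with 'g'.
Checking each word (must be exactly 3 chars):
  'bed' (len=3): no
  'tin' (len=3): no
  'dot' (len=3): no
  'map' (len=3): no
  'tin' (len=3): no
  'log' (len=3): no
  'bed' (len=3): no
Matching words: []
Total: 0

0


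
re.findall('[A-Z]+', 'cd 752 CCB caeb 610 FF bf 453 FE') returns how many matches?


Pattern '[A-Z]+' finds one or more uppercase letters.
Text: 'cd 752 CCB caeb 610 FF bf 453 FE'
Scanning for matches:
  Match 1: 'CCB'
  Match 2: 'FF'
  Match 3: 'FE'
Total matches: 3

3


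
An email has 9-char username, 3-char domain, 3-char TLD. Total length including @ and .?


An email address has format: username@domain.tld
Username length: 9
'@' character: 1
Domain length: 3
'.' character: 1
TLD length: 3
Total = 9 + 1 + 3 + 1 + 3 = 17

17


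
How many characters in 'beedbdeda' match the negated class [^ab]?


Negated class [^ab] matches any char NOT in {a, b}
Scanning 'beedbdeda':
  pos 0: 'b' -> no (excluded)
  pos 1: 'e' -> MATCH
  pos 2: 'e' -> MATCH
  pos 3: 'd' -> MATCH
  pos 4: 'b' -> no (excluded)
  pos 5: 'd' -> MATCH
  pos 6: 'e' -> MATCH
  pos 7: 'd' -> MATCH
  pos 8: 'a' -> no (excluded)
Total matches: 6

6


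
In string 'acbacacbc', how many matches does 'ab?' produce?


Pattern 'ab?' matches 'a' optionally followed by 'b'.
String: 'acbacacbc'
Scanning left to right for 'a' then checking next char:
  Match 1: 'a' (a not followed by b)
  Match 2: 'a' (a not followed by b)
  Match 3: 'a' (a not followed by b)
Total matches: 3

3


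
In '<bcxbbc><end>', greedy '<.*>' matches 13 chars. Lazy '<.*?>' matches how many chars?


Greedy '<.*>' tries to match as MUCH as possible.
Lazy '<.*?>' tries to match as LITTLE as possible.

String: '<bcxbbc><end>'
Greedy '<.*>' starts at first '<' and extends to the LAST '>': '<bcxbbc><end>' (13 chars)
Lazy '<.*?>' starts at first '<' and stops at the FIRST '>': '<bcxbbc>' (8 chars)

8


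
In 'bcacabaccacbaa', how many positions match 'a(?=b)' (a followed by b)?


Lookahead 'a(?=b)' matches 'a' only when followed by 'b'.
String: 'bcacabaccacbaa'
Checking each position where char is 'a':
  pos 2: 'a' -> no (next='c')
  pos 4: 'a' -> MATCH (next='b')
  pos 6: 'a' -> no (next='c')
  pos 9: 'a' -> no (next='c')
  pos 12: 'a' -> no (next='a')
Matching positions: [4]
Count: 1

1


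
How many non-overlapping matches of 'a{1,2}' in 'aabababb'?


Pattern 'a{1,2}' matches between 1 and 2 consecutive a's (greedy).
String: 'aabababb'
Finding runs of a's and applying greedy matching:
  Run at pos 0: 'aa' (length 2)
  Run at pos 3: 'a' (length 1)
  Run at pos 5: 'a' (length 1)
Matches: ['aa', 'a', 'a']
Count: 3

3


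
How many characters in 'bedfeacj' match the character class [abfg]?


Character class [abfg] matches any of: {a, b, f, g}
Scanning string 'bedfeacj' character by character:
  pos 0: 'b' -> MATCH
  pos 1: 'e' -> no
  pos 2: 'd' -> no
  pos 3: 'f' -> MATCH
  pos 4: 'e' -> no
  pos 5: 'a' -> MATCH
  pos 6: 'c' -> no
  pos 7: 'j' -> no
Total matches: 3

3


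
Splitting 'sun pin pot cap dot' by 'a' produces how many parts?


Splitting by 'a' breaks the string at each occurrence of the separator.
Text: 'sun pin pot cap dot'
Parts after split:
  Part 1: 'sun pin pot c'
  Part 2: 'p dot'
Total parts: 2

2


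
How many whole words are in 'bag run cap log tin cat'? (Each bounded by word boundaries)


Word boundaries (\b) mark the start/end of each word.
Text: 'bag run cap log tin cat'
Splitting by whitespace:
  Word 1: 'bag'
  Word 2: 'run'
  Word 3: 'cap'
  Word 4: 'log'
  Word 5: 'tin'
  Word 6: 'cat'
Total whole words: 6

6


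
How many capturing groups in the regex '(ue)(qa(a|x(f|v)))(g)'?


To count capturing groups, count each '(' that starts a group.
Pattern: '(ue)(qa(a|x(f|v)))(g)'
Walking through the pattern:
  Position 0: '(' -> group #1
  Position 4: '(' -> group #2
  Position 7: '(' -> group #3
  Position 11: '(' -> group #4
  Position 18: '(' -> group #5
Total capturing groups: 5

5


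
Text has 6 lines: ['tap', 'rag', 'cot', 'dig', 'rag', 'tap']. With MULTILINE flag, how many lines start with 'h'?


With MULTILINE flag, ^ matches the start of each line.
Lines: ['tap', 'rag', 'cot', 'dig', 'rag', 'tap']
Checking which lines start with 'h':
  Line 1: 'tap' -> no
  Line 2: 'rag' -> no
  Line 3: 'cot' -> no
  Line 4: 'dig' -> no
  Line 5: 'rag' -> no
  Line 6: 'tap' -> no
Matching lines: []
Count: 0

0


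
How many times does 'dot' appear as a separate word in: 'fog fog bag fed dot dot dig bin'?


Scanning each word for exact match 'dot':
  Word 1: 'fog' -> no
  Word 2: 'fog' -> no
  Word 3: 'bag' -> no
  Word 4: 'fed' -> no
  Word 5: 'dot' -> MATCH
  Word 6: 'dot' -> MATCH
  Word 7: 'dig' -> no
  Word 8: 'bin' -> no
Total matches: 2

2


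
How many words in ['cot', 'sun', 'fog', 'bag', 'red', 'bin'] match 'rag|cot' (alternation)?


Alternation 'rag|cot' matches either 'rag' or 'cot'.
Checking each word:
  'cot' -> MATCH
  'sun' -> no
  'fog' -> no
  'bag' -> no
  'red' -> no
  'bin' -> no
Matches: ['cot']
Count: 1

1


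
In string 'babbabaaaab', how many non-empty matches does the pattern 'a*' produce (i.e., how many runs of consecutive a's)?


Pattern 'a*' matches zero or more a's. We want non-empty runs of consecutive a's.
String: 'babbabaaaab'
Walking through the string to find runs of a's:
  Run 1: positions 1-1 -> 'a'
  Run 2: positions 4-4 -> 'a'
  Run 3: positions 6-9 -> 'aaaa'
Non-empty runs found: ['a', 'a', 'aaaa']
Count: 3

3


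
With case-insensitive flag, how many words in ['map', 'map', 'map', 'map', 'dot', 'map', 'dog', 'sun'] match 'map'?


Case-insensitive matching: compare each word's lowercase form to 'map'.
  'map' -> lower='map' -> MATCH
  'map' -> lower='map' -> MATCH
  'map' -> lower='map' -> MATCH
  'map' -> lower='map' -> MATCH
  'dot' -> lower='dot' -> no
  'map' -> lower='map' -> MATCH
  'dog' -> lower='dog' -> no
  'sun' -> lower='sun' -> no
Matches: ['map', 'map', 'map', 'map', 'map']
Count: 5

5


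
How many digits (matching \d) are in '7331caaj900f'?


\d matches any digit 0-9.
Scanning '7331caaj900f':
  pos 0: '7' -> DIGIT
  pos 1: '3' -> DIGIT
  pos 2: '3' -> DIGIT
  pos 3: '1' -> DIGIT
  pos 8: '9' -> DIGIT
  pos 9: '0' -> DIGIT
  pos 10: '0' -> DIGIT
Digits found: ['7', '3', '3', '1', '9', '0', '0']
Total: 7

7


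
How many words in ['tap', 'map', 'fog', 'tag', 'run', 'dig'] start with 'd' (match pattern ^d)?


Pattern ^d anchors to start of word. Check which words begin with 'd':
  'tap' -> no
  'map' -> no
  'fog' -> no
  'tag' -> no
  'run' -> no
  'dig' -> MATCH (starts with 'd')
Matching words: ['dig']
Count: 1

1


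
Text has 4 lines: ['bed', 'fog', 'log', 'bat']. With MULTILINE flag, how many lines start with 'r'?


With MULTILINE flag, ^ matches the start of each line.
Lines: ['bed', 'fog', 'log', 'bat']
Checking which lines start with 'r':
  Line 1: 'bed' -> no
  Line 2: 'fog' -> no
  Line 3: 'log' -> no
  Line 4: 'bat' -> no
Matching lines: []
Count: 0

0


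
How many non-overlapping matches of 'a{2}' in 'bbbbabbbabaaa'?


Pattern 'a{2}' matches exactly 2 consecutive a's (greedy, non-overlapping).
String: 'bbbbabbbabaaa'
Scanning for runs of a's:
  Run at pos 4: 'a' (length 1) -> 0 match(es)
  Run at pos 8: 'a' (length 1) -> 0 match(es)
  Run at pos 10: 'aaa' (length 3) -> 1 match(es)
Matches found: ['aa']
Total: 1

1


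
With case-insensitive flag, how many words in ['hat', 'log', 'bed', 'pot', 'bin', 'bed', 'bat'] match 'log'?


Case-insensitive matching: compare each word's lowercase form to 'log'.
  'hat' -> lower='hat' -> no
  'log' -> lower='log' -> MATCH
  'bed' -> lower='bed' -> no
  'pot' -> lower='pot' -> no
  'bin' -> lower='bin' -> no
  'bed' -> lower='bed' -> no
  'bat' -> lower='bat' -> no
Matches: ['log']
Count: 1

1


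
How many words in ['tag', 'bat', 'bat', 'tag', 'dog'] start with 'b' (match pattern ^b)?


Pattern ^b anchors to start of word. Check which words begin with 'b':
  'tag' -> no
  'bat' -> MATCH (starts with 'b')
  'bat' -> MATCH (starts with 'b')
  'tag' -> no
  'dog' -> no
Matching words: ['bat', 'bat']
Count: 2

2


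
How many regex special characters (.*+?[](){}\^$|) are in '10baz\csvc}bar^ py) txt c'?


Regex special characters are: . * + ? [ ] ( ) { } \ ^ $ |
Scanning '10baz\csvc}bar^ py) txt c':
  pos 5: '\' -> SPECIAL
  pos 10: '}' -> SPECIAL
  pos 14: '^' -> SPECIAL
  pos 18: ')' -> SPECIAL
Special chars found: ['\\', '}', '^', ')']
Total: 4

4


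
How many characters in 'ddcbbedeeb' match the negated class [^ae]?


Negated class [^ae] matches any char NOT in {a, e}
Scanning 'ddcbbedeeb':
  pos 0: 'd' -> MATCH
  pos 1: 'd' -> MATCH
  pos 2: 'c' -> MATCH
  pos 3: 'b' -> MATCH
  pos 4: 'b' -> MATCH
  pos 5: 'e' -> no (excluded)
  pos 6: 'd' -> MATCH
  pos 7: 'e' -> no (excluded)
  pos 8: 'e' -> no (excluded)
  pos 9: 'b' -> MATCH
Total matches: 7

7


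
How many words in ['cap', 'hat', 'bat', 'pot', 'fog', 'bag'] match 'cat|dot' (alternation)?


Alternation 'cat|dot' matches either 'cat' or 'dot'.
Checking each word:
  'cap' -> no
  'hat' -> no
  'bat' -> no
  'pot' -> no
  'fog' -> no
  'bag' -> no
Matches: []
Count: 0

0


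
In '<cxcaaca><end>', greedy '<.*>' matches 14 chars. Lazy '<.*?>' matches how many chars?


Greedy '<.*>' tries to match as MUCH as possible.
Lazy '<.*?>' tries to match as LITTLE as possible.

String: '<cxcaaca><end>'
Greedy '<.*>' starts at first '<' and extends to the LAST '>': '<cxcaaca><end>' (14 chars)
Lazy '<.*?>' starts at first '<' and stops at the FIRST '>': '<cxcaaca>' (9 chars)

9


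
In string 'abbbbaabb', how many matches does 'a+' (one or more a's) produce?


Pattern 'a+' matches one or more consecutive a's.
String: 'abbbbaabb'
Scanning for runs of a:
  Match 1: 'a' (length 1)
  Match 2: 'aa' (length 2)
Total matches: 2

2


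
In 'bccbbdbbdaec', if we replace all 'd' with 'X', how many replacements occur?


re.sub('d', 'X', text) replaces every occurrence of 'd' with 'X'.
Text: 'bccbbdbbdaec'
Scanning for 'd':
  pos 5: 'd' -> replacement #1
  pos 8: 'd' -> replacement #2
Total replacements: 2

2


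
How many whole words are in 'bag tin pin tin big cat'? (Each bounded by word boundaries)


Word boundaries (\b) mark the start/end of each word.
Text: 'bag tin pin tin big cat'
Splitting by whitespace:
  Word 1: 'bag'
  Word 2: 'tin'
  Word 3: 'pin'
  Word 4: 'tin'
  Word 5: 'big'
  Word 6: 'cat'
Total whole words: 6

6


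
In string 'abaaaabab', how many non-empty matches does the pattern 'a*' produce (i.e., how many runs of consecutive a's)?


Pattern 'a*' matches zero or more a's. We want non-empty runs of consecutive a's.
String: 'abaaaabab'
Walking through the string to find runs of a's:
  Run 1: positions 0-0 -> 'a'
  Run 2: positions 2-5 -> 'aaaa'
  Run 3: positions 7-7 -> 'a'
Non-empty runs found: ['a', 'aaaa', 'a']
Count: 3

3


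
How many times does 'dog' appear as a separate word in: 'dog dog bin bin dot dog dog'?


Scanning each word for exact match 'dog':
  Word 1: 'dog' -> MATCH
  Word 2: 'dog' -> MATCH
  Word 3: 'bin' -> no
  Word 4: 'bin' -> no
  Word 5: 'dot' -> no
  Word 6: 'dog' -> MATCH
  Word 7: 'dog' -> MATCH
Total matches: 4

4


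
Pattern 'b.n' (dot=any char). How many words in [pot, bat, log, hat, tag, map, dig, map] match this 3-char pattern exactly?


Pattern 'b.n' means: starts with 'b', any single char, ends with 'n'.
Checking each word (must be exactly 3 chars):
  'pot' (len=3): no
  'bat' (len=3): no
  'log' (len=3): no
  'hat' (len=3): no
  'tag' (len=3): no
  'map' (len=3): no
  'dig' (len=3): no
  'map' (len=3): no
Matching words: []
Total: 0

0


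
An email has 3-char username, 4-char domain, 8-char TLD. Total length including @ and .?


An email address has format: username@domain.tld
Username length: 3
'@' character: 1
Domain length: 4
'.' character: 1
TLD length: 8
Total = 3 + 1 + 4 + 1 + 8 = 17

17


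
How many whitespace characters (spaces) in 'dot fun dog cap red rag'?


\s matches whitespace characters (spaces, tabs, etc.).
Text: 'dot fun dog cap red rag'
This text has 6 words separated by spaces.
Number of spaces = number of words - 1 = 6 - 1 = 5

5


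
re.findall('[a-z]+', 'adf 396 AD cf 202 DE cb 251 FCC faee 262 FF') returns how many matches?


Pattern '[a-z]+' finds one or more lowercase letters.
Text: 'adf 396 AD cf 202 DE cb 251 FCC faee 262 FF'
Scanning for matches:
  Match 1: 'adf'
  Match 2: 'cf'
  Match 3: 'cb'
  Match 4: 'faee'
Total matches: 4

4


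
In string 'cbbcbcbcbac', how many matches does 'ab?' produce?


Pattern 'ab?' matches 'a' optionally followed by 'b'.
String: 'cbbcbcbcbac'
Scanning left to right for 'a' then checking next char:
  Match 1: 'a' (a not followed by b)
Total matches: 1

1


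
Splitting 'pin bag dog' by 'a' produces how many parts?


Splitting by 'a' breaks the string at each occurrence of the separator.
Text: 'pin bag dog'
Parts after split:
  Part 1: 'pin b'
  Part 2: 'g dog'
Total parts: 2

2


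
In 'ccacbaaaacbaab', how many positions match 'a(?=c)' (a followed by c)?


Lookahead 'a(?=c)' matches 'a' only when followed by 'c'.
String: 'ccacbaaaacbaab'
Checking each position where char is 'a':
  pos 2: 'a' -> MATCH (next='c')
  pos 5: 'a' -> no (next='a')
  pos 6: 'a' -> no (next='a')
  pos 7: 'a' -> no (next='a')
  pos 8: 'a' -> MATCH (next='c')
  pos 11: 'a' -> no (next='a')
  pos 12: 'a' -> no (next='b')
Matching positions: [2, 8]
Count: 2

2


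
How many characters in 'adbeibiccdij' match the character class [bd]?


Character class [bd] matches any of: {b, d}
Scanning string 'adbeibiccdij' character by character:
  pos 0: 'a' -> no
  pos 1: 'd' -> MATCH
  pos 2: 'b' -> MATCH
  pos 3: 'e' -> no
  pos 4: 'i' -> no
  pos 5: 'b' -> MATCH
  pos 6: 'i' -> no
  pos 7: 'c' -> no
  pos 8: 'c' -> no
  pos 9: 'd' -> MATCH
  pos 10: 'i' -> no
  pos 11: 'j' -> no
Total matches: 4

4


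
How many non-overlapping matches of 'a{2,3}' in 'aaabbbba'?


Pattern 'a{2,3}' matches between 2 and 3 consecutive a's (greedy).
String: 'aaabbbba'
Finding runs of a's and applying greedy matching:
  Run at pos 0: 'aaa' (length 3)
  Run at pos 7: 'a' (length 1)
Matches: ['aaa']
Count: 1

1


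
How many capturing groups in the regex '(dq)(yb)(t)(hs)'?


To count capturing groups, count each '(' that starts a group.
Pattern: '(dq)(yb)(t)(hs)'
Walking through the pattern:
  Position 0: '(' -> group #1
  Position 4: '(' -> group #2
  Position 8: '(' -> group #3
  Position 11: '(' -> group #4
Total capturing groups: 4

4


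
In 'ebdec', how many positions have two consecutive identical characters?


Looking for consecutive identical characters in 'ebdec':
  pos 0-1: 'e' vs 'b' -> different
  pos 1-2: 'b' vs 'd' -> different
  pos 2-3: 'd' vs 'e' -> different
  pos 3-4: 'e' vs 'c' -> different
Consecutive identical pairs: []
Count: 0

0


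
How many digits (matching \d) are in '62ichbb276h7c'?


\d matches any digit 0-9.
Scanning '62ichbb276h7c':
  pos 0: '6' -> DIGIT
  pos 1: '2' -> DIGIT
  pos 7: '2' -> DIGIT
  pos 8: '7' -> DIGIT
  pos 9: '6' -> DIGIT
  pos 11: '7' -> DIGIT
Digits found: ['6', '2', '2', '7', '6', '7']
Total: 6

6


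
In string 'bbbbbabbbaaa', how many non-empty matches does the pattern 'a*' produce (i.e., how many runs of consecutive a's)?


Pattern 'a*' matches zero or more a's. We want non-empty runs of consecutive a's.
String: 'bbbbbabbbaaa'
Walking through the string to find runs of a's:
  Run 1: positions 5-5 -> 'a'
  Run 2: positions 9-11 -> 'aaa'
Non-empty runs found: ['a', 'aaa']
Count: 2

2


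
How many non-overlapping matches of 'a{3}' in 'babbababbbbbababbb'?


Pattern 'a{3}' matches exactly 3 consecutive a's (greedy, non-overlapping).
String: 'babbababbbbbababbb'
Scanning for runs of a's:
  Run at pos 1: 'a' (length 1) -> 0 match(es)
  Run at pos 4: 'a' (length 1) -> 0 match(es)
  Run at pos 6: 'a' (length 1) -> 0 match(es)
  Run at pos 12: 'a' (length 1) -> 0 match(es)
  Run at pos 14: 'a' (length 1) -> 0 match(es)
Matches found: []
Total: 0

0


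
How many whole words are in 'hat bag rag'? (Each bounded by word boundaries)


Word boundaries (\b) mark the start/end of each word.
Text: 'hat bag rag'
Splitting by whitespace:
  Word 1: 'hat'
  Word 2: 'bag'
  Word 3: 'rag'
Total whole words: 3

3


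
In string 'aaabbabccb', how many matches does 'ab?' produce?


Pattern 'ab?' matches 'a' optionally followed by 'b'.
String: 'aaabbabccb'
Scanning left to right for 'a' then checking next char:
  Match 1: 'a' (a not followed by b)
  Match 2: 'a' (a not followed by b)
  Match 3: 'ab' (a followed by b)
  Match 4: 'ab' (a followed by b)
Total matches: 4

4


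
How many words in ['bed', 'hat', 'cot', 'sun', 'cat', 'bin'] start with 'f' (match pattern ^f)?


Pattern ^f anchors to start of word. Check which words begin with 'f':
  'bed' -> no
  'hat' -> no
  'cot' -> no
  'sun' -> no
  'cat' -> no
  'bin' -> no
Matching words: []
Count: 0

0


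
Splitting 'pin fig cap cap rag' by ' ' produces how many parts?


Splitting by ' ' breaks the string at each occurrence of the separator.
Text: 'pin fig cap cap rag'
Parts after split:
  Part 1: 'pin'
  Part 2: 'fig'
  Part 3: 'cap'
  Part 4: 'cap'
  Part 5: 'rag'
Total parts: 5

5


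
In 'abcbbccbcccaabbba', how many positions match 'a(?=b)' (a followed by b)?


Lookahead 'a(?=b)' matches 'a' only when followed by 'b'.
String: 'abcbbccbcccaabbba'
Checking each position where char is 'a':
  pos 0: 'a' -> MATCH (next='b')
  pos 11: 'a' -> no (next='a')
  pos 12: 'a' -> MATCH (next='b')
Matching positions: [0, 12]
Count: 2

2


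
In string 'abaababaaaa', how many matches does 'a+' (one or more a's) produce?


Pattern 'a+' matches one or more consecutive a's.
String: 'abaababaaaa'
Scanning for runs of a:
  Match 1: 'a' (length 1)
  Match 2: 'aa' (length 2)
  Match 3: 'a' (length 1)
  Match 4: 'aaaa' (length 4)
Total matches: 4

4


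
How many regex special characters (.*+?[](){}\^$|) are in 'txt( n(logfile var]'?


Regex special characters are: . * + ? [ ] ( ) { } \ ^ $ |
Scanning 'txt( n(logfile var]':
  pos 3: '(' -> SPECIAL
  pos 6: '(' -> SPECIAL
  pos 18: ']' -> SPECIAL
Special chars found: ['(', '(', ']']
Total: 3

3


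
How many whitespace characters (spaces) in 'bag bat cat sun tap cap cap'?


\s matches whitespace characters (spaces, tabs, etc.).
Text: 'bag bat cat sun tap cap cap'
This text has 7 words separated by spaces.
Number of spaces = number of words - 1 = 7 - 1 = 6

6


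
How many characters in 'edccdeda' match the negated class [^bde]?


Negated class [^bde] matches any char NOT in {b, d, e}
Scanning 'edccdeda':
  pos 0: 'e' -> no (excluded)
  pos 1: 'd' -> no (excluded)
  pos 2: 'c' -> MATCH
  pos 3: 'c' -> MATCH
  pos 4: 'd' -> no (excluded)
  pos 5: 'e' -> no (excluded)
  pos 6: 'd' -> no (excluded)
  pos 7: 'a' -> MATCH
Total matches: 3

3


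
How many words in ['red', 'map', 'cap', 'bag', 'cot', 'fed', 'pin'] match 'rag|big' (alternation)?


Alternation 'rag|big' matches either 'rag' or 'big'.
Checking each word:
  'red' -> no
  'map' -> no
  'cap' -> no
  'bag' -> no
  'cot' -> no
  'fed' -> no
  'pin' -> no
Matches: []
Count: 0

0


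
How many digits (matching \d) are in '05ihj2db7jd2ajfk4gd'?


\d matches any digit 0-9.
Scanning '05ihj2db7jd2ajfk4gd':
  pos 0: '0' -> DIGIT
  pos 1: '5' -> DIGIT
  pos 5: '2' -> DIGIT
  pos 8: '7' -> DIGIT
  pos 11: '2' -> DIGIT
  pos 16: '4' -> DIGIT
Digits found: ['0', '5', '2', '7', '2', '4']
Total: 6

6


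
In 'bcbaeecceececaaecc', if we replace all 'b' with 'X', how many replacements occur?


re.sub('b', 'X', text) replaces every occurrence of 'b' with 'X'.
Text: 'bcbaeecceececaaecc'
Scanning for 'b':
  pos 0: 'b' -> replacement #1
  pos 2: 'b' -> replacement #2
Total replacements: 2

2


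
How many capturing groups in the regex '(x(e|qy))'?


To count capturing groups, count each '(' that starts a group.
Pattern: '(x(e|qy))'
Walking through the pattern:
  Position 0: '(' -> group #1
  Position 2: '(' -> group #2
Total capturing groups: 2

2


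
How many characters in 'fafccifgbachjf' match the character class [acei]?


Character class [acei] matches any of: {a, c, e, i}
Scanning string 'fafccifgbachjf' character by character:
  pos 0: 'f' -> no
  pos 1: 'a' -> MATCH
  pos 2: 'f' -> no
  pos 3: 'c' -> MATCH
  pos 4: 'c' -> MATCH
  pos 5: 'i' -> MATCH
  pos 6: 'f' -> no
  pos 7: 'g' -> no
  pos 8: 'b' -> no
  pos 9: 'a' -> MATCH
  pos 10: 'c' -> MATCH
  pos 11: 'h' -> no
  pos 12: 'j' -> no
  pos 13: 'f' -> no
Total matches: 6

6


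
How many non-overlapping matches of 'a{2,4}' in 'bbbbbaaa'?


Pattern 'a{2,4}' matches between 2 and 4 consecutive a's (greedy).
String: 'bbbbbaaa'
Finding runs of a's and applying greedy matching:
  Run at pos 5: 'aaa' (length 3)
Matches: ['aaa']
Count: 1

1


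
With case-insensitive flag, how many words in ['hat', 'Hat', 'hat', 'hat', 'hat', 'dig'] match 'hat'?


Case-insensitive matching: compare each word's lowercase form to 'hat'.
  'hat' -> lower='hat' -> MATCH
  'Hat' -> lower='hat' -> MATCH
  'hat' -> lower='hat' -> MATCH
  'hat' -> lower='hat' -> MATCH
  'hat' -> lower='hat' -> MATCH
  'dig' -> lower='dig' -> no
Matches: ['hat', 'Hat', 'hat', 'hat', 'hat']
Count: 5

5


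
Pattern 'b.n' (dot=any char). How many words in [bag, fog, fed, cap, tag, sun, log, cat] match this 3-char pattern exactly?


Pattern 'b.n' means: starts with 'b', any single char, ends with 'n'.
Checking each word (must be exactly 3 chars):
  'bag' (len=3): no
  'fog' (len=3): no
  'fed' (len=3): no
  'cap' (len=3): no
  'tag' (len=3): no
  'sun' (len=3): no
  'log' (len=3): no
  'cat' (len=3): no
Matching words: []
Total: 0

0


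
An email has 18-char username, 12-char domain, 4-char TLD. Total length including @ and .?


An email address has format: username@domain.tld
Username length: 18
'@' character: 1
Domain length: 12
'.' character: 1
TLD length: 4
Total = 18 + 1 + 12 + 1 + 4 = 36

36


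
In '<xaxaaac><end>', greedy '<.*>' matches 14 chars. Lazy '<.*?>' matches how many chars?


Greedy '<.*>' tries to match as MUCH as possible.
Lazy '<.*?>' tries to match as LITTLE as possible.

String: '<xaxaaac><end>'
Greedy '<.*>' starts at first '<' and extends to the LAST '>': '<xaxaaac><end>' (14 chars)
Lazy '<.*?>' starts at first '<' and stops at the FIRST '>': '<xaxaaac>' (9 chars)

9


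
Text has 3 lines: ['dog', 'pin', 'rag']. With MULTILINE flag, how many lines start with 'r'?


With MULTILINE flag, ^ matches the start of each line.
Lines: ['dog', 'pin', 'rag']
Checking which lines start with 'r':
  Line 1: 'dog' -> no
  Line 2: 'pin' -> no
  Line 3: 'rag' -> MATCH
Matching lines: ['rag']
Count: 1

1


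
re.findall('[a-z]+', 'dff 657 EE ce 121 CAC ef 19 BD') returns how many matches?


Pattern '[a-z]+' finds one or more lowercase letters.
Text: 'dff 657 EE ce 121 CAC ef 19 BD'
Scanning for matches:
  Match 1: 'dff'
  Match 2: 'ce'
  Match 3: 'ef'
Total matches: 3

3


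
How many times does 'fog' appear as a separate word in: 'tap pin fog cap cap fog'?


Scanning each word for exact match 'fog':
  Word 1: 'tap' -> no
  Word 2: 'pin' -> no
  Word 3: 'fog' -> MATCH
  Word 4: 'cap' -> no
  Word 5: 'cap' -> no
  Word 6: 'fog' -> MATCH
Total matches: 2

2


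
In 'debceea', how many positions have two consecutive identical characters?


Looking for consecutive identical characters in 'debceea':
  pos 0-1: 'd' vs 'e' -> different
  pos 1-2: 'e' vs 'b' -> different
  pos 2-3: 'b' vs 'c' -> different
  pos 3-4: 'c' vs 'e' -> different
  pos 4-5: 'e' vs 'e' -> MATCH ('ee')
  pos 5-6: 'e' vs 'a' -> different
Consecutive identical pairs: ['ee']
Count: 1

1


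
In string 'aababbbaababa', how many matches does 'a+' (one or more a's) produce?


Pattern 'a+' matches one or more consecutive a's.
String: 'aababbbaababa'
Scanning for runs of a:
  Match 1: 'aa' (length 2)
  Match 2: 'a' (length 1)
  Match 3: 'aa' (length 2)
  Match 4: 'a' (length 1)
  Match 5: 'a' (length 1)
Total matches: 5

5


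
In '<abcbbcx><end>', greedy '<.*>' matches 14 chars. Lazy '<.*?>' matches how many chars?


Greedy '<.*>' tries to match as MUCH as possible.
Lazy '<.*?>' tries to match as LITTLE as possible.

String: '<abcbbcx><end>'
Greedy '<.*>' starts at first '<' and extends to the LAST '>': '<abcbbcx><end>' (14 chars)
Lazy '<.*?>' starts at first '<' and stops at the FIRST '>': '<abcbbcx>' (9 chars)

9


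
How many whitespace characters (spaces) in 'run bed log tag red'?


\s matches whitespace characters (spaces, tabs, etc.).
Text: 'run bed log tag red'
This text has 5 words separated by spaces.
Number of spaces = number of words - 1 = 5 - 1 = 4

4


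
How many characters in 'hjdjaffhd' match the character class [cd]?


Character class [cd] matches any of: {c, d}
Scanning string 'hjdjaffhd' character by character:
  pos 0: 'h' -> no
  pos 1: 'j' -> no
  pos 2: 'd' -> MATCH
  pos 3: 'j' -> no
  pos 4: 'a' -> no
  pos 5: 'f' -> no
  pos 6: 'f' -> no
  pos 7: 'h' -> no
  pos 8: 'd' -> MATCH
Total matches: 2

2


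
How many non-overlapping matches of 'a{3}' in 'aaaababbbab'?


Pattern 'a{3}' matches exactly 3 consecutive a's (greedy, non-overlapping).
String: 'aaaababbbab'
Scanning for runs of a's:
  Run at pos 0: 'aaaa' (length 4) -> 1 match(es)
  Run at pos 5: 'a' (length 1) -> 0 match(es)
  Run at pos 9: 'a' (length 1) -> 0 match(es)
Matches found: ['aaa']
Total: 1

1


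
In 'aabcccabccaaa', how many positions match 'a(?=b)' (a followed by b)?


Lookahead 'a(?=b)' matches 'a' only when followed by 'b'.
String: 'aabcccabccaaa'
Checking each position where char is 'a':
  pos 0: 'a' -> no (next='a')
  pos 1: 'a' -> MATCH (next='b')
  pos 6: 'a' -> MATCH (next='b')
  pos 10: 'a' -> no (next='a')
  pos 11: 'a' -> no (next='a')
Matching positions: [1, 6]
Count: 2

2


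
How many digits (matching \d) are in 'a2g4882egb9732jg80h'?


\d matches any digit 0-9.
Scanning 'a2g4882egb9732jg80h':
  pos 1: '2' -> DIGIT
  pos 3: '4' -> DIGIT
  pos 4: '8' -> DIGIT
  pos 5: '8' -> DIGIT
  pos 6: '2' -> DIGIT
  pos 10: '9' -> DIGIT
  pos 11: '7' -> DIGIT
  pos 12: '3' -> DIGIT
  pos 13: '2' -> DIGIT
  pos 16: '8' -> DIGIT
  pos 17: '0' -> DIGIT
Digits found: ['2', '4', '8', '8', '2', '9', '7', '3', '2', '8', '0']
Total: 11

11


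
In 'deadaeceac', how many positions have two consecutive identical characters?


Looking for consecutive identical characters in 'deadaeceac':
  pos 0-1: 'd' vs 'e' -> different
  pos 1-2: 'e' vs 'a' -> different
  pos 2-3: 'a' vs 'd' -> different
  pos 3-4: 'd' vs 'a' -> different
  pos 4-5: 'a' vs 'e' -> different
  pos 5-6: 'e' vs 'c' -> different
  pos 6-7: 'c' vs 'e' -> different
  pos 7-8: 'e' vs 'a' -> different
  pos 8-9: 'a' vs 'c' -> different
Consecutive identical pairs: []
Count: 0

0


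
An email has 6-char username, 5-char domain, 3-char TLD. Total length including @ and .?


An email address has format: username@domain.tld
Username length: 6
'@' character: 1
Domain length: 5
'.' character: 1
TLD length: 3
Total = 6 + 1 + 5 + 1 + 3 = 16

16


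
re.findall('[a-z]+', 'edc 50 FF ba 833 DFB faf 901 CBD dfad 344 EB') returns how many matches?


Pattern '[a-z]+' finds one or more lowercase letters.
Text: 'edc 50 FF ba 833 DFB faf 901 CBD dfad 344 EB'
Scanning for matches:
  Match 1: 'edc'
  Match 2: 'ba'
  Match 3: 'faf'
  Match 4: 'dfad'
Total matches: 4

4


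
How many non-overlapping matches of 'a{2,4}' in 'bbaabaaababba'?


Pattern 'a{2,4}' matches between 2 and 4 consecutive a's (greedy).
String: 'bbaabaaababba'
Finding runs of a's and applying greedy matching:
  Run at pos 2: 'aa' (length 2)
  Run at pos 5: 'aaa' (length 3)
  Run at pos 9: 'a' (length 1)
  Run at pos 12: 'a' (length 1)
Matches: ['aa', 'aaa']
Count: 2

2


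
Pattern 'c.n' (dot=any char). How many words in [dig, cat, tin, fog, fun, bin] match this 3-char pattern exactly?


Pattern 'c.n' means: starts with 'c', any single char, ends with 'n'.
Checking each word (must be exactly 3 chars):
  'dig' (len=3): no
  'cat' (len=3): no
  'tin' (len=3): no
  'fog' (len=3): no
  'fun' (len=3): no
  'bin' (len=3): no
Matching words: []
Total: 0

0


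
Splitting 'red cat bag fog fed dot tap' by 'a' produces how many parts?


Splitting by 'a' breaks the string at each occurrence of the separator.
Text: 'red cat bag fog fed dot tap'
Parts after split:
  Part 1: 'red c'
  Part 2: 't b'
  Part 3: 'g fog fed dot t'
  Part 4: 'p'
Total parts: 4

4


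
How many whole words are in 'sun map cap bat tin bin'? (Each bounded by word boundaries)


Word boundaries (\b) mark the start/end of each word.
Text: 'sun map cap bat tin bin'
Splitting by whitespace:
  Word 1: 'sun'
  Word 2: 'map'
  Word 3: 'cap'
  Word 4: 'bat'
  Word 5: 'tin'
  Word 6: 'bin'
Total whole words: 6

6


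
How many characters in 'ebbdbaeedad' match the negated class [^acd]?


Negated class [^acd] matches any char NOT in {a, c, d}
Scanning 'ebbdbaeedad':
  pos 0: 'e' -> MATCH
  pos 1: 'b' -> MATCH
  pos 2: 'b' -> MATCH
  pos 3: 'd' -> no (excluded)
  pos 4: 'b' -> MATCH
  pos 5: 'a' -> no (excluded)
  pos 6: 'e' -> MATCH
  pos 7: 'e' -> MATCH
  pos 8: 'd' -> no (excluded)
  pos 9: 'a' -> no (excluded)
  pos 10: 'd' -> no (excluded)
Total matches: 6

6


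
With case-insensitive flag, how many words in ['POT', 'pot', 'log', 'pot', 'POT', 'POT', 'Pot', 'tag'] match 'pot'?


Case-insensitive matching: compare each word's lowercase form to 'pot'.
  'POT' -> lower='pot' -> MATCH
  'pot' -> lower='pot' -> MATCH
  'log' -> lower='log' -> no
  'pot' -> lower='pot' -> MATCH
  'POT' -> lower='pot' -> MATCH
  'POT' -> lower='pot' -> MATCH
  'Pot' -> lower='pot' -> MATCH
  'tag' -> lower='tag' -> no
Matches: ['POT', 'pot', 'pot', 'POT', 'POT', 'Pot']
Count: 6

6


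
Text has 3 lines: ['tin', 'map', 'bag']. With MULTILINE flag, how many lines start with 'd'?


With MULTILINE flag, ^ matches the start of each line.
Lines: ['tin', 'map', 'bag']
Checking which lines start with 'd':
  Line 1: 'tin' -> no
  Line 2: 'map' -> no
  Line 3: 'bag' -> no
Matching lines: []
Count: 0

0


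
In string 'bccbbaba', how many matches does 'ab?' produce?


Pattern 'ab?' matches 'a' optionally followed by 'b'.
String: 'bccbbaba'
Scanning left to right for 'a' then checking next char:
  Match 1: 'ab' (a followed by b)
  Match 2: 'a' (a not followed by b)
Total matches: 2

2


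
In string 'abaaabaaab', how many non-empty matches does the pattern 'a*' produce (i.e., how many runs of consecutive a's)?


Pattern 'a*' matches zero or more a's. We want non-empty runs of consecutive a's.
String: 'abaaabaaab'
Walking through the string to find runs of a's:
  Run 1: positions 0-0 -> 'a'
  Run 2: positions 2-4 -> 'aaa'
  Run 3: positions 6-8 -> 'aaa'
Non-empty runs found: ['a', 'aaa', 'aaa']
Count: 3

3


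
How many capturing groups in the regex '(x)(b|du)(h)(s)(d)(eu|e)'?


To count capturing groups, count each '(' that starts a group.
Pattern: '(x)(b|du)(h)(s)(d)(eu|e)'
Walking through the pattern:
  Position 0: '(' -> group #1
  Position 3: '(' -> group #2
  Position 9: '(' -> group #3
  Position 12: '(' -> group #4
  Position 15: '(' -> group #5
  Position 18: '(' -> group #6
Total capturing groups: 6

6


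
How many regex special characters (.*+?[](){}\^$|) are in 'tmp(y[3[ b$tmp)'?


Regex special characters are: . * + ? [ ] ( ) { } \ ^ $ |
Scanning 'tmp(y[3[ b$tmp)':
  pos 3: '(' -> SPECIAL
  pos 5: '[' -> SPECIAL
  pos 7: '[' -> SPECIAL
  pos 10: '$' -> SPECIAL
  pos 14: ')' -> SPECIAL
Special chars found: ['(', '[', '[', '$', ')']
Total: 5

5


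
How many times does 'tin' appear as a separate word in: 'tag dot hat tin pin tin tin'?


Scanning each word for exact match 'tin':
  Word 1: 'tag' -> no
  Word 2: 'dot' -> no
  Word 3: 'hat' -> no
  Word 4: 'tin' -> MATCH
  Word 5: 'pin' -> no
  Word 6: 'tin' -> MATCH
  Word 7: 'tin' -> MATCH
Total matches: 3

3


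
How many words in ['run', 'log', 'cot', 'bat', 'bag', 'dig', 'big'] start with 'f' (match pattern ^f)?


Pattern ^f anchors to start of word. Check which words begin with 'f':
  'run' -> no
  'log' -> no
  'cot' -> no
  'bat' -> no
  'bag' -> no
  'dig' -> no
  'big' -> no
Matching words: []
Count: 0

0


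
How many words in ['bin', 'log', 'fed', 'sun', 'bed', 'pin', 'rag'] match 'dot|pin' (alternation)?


Alternation 'dot|pin' matches either 'dot' or 'pin'.
Checking each word:
  'bin' -> no
  'log' -> no
  'fed' -> no
  'sun' -> no
  'bed' -> no
  'pin' -> MATCH
  'rag' -> no
Matches: ['pin']
Count: 1

1


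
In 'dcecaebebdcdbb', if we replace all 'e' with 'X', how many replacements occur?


re.sub('e', 'X', text) replaces every occurrence of 'e' with 'X'.
Text: 'dcecaebebdcdbb'
Scanning for 'e':
  pos 2: 'e' -> replacement #1
  pos 5: 'e' -> replacement #2
  pos 7: 'e' -> replacement #3
Total replacements: 3

3


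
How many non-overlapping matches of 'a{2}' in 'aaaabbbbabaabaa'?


Pattern 'a{2}' matches exactly 2 consecutive a's (greedy, non-overlapping).
String: 'aaaabbbbabaabaa'
Scanning for runs of a's:
  Run at pos 0: 'aaaa' (length 4) -> 2 match(es)
  Run at pos 8: 'a' (length 1) -> 0 match(es)
  Run at pos 10: 'aa' (length 2) -> 1 match(es)
  Run at pos 13: 'aa' (length 2) -> 1 match(es)
Matches found: ['aa', 'aa', 'aa', 'aa']
Total: 4

4


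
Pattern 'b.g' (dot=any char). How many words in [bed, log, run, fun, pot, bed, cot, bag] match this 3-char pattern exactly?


Pattern 'b.g' means: starts with 'b', any single char, ends with 'g'.
Checking each word (must be exactly 3 chars):
  'bed' (len=3): no
  'log' (len=3): no
  'run' (len=3): no
  'fun' (len=3): no
  'pot' (len=3): no
  'bed' (len=3): no
  'cot' (len=3): no
  'bag' (len=3): MATCH
Matching words: ['bag']
Total: 1

1
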